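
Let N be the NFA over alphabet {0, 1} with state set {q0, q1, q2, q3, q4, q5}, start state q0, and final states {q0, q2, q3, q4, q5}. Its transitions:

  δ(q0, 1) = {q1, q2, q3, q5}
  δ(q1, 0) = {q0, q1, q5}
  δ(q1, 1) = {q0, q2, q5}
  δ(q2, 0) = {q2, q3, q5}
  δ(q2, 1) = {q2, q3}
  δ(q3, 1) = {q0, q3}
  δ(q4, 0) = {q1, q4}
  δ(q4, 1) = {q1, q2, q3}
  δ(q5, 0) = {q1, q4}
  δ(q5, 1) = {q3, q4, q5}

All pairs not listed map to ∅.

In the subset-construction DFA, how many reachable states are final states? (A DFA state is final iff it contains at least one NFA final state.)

5

Start state of the DFA: {q0}.
{q0} --0--> ∅  [new]
{q0} --1--> {q1, q2, q3, q5}  [new]
∅ --0--> ∅  [seen]
∅ --1--> ∅  [seen]
{q1, q2, q3, q5} --0--> {q0, q1, q2, q3, q4, q5}  [new]
{q1, q2, q3, q5} --1--> {q0, q2, q3, q4, q5}  [new]
{q0, q1, q2, q3, q4, q5} --0--> {q0, q1, q2, q3, q4, q5}  [seen]
{q0, q1, q2, q3, q4, q5} --1--> {q0, q1, q2, q3, q4, q5}  [seen]
{q0, q2, q3, q4, q5} --0--> {q1, q2, q3, q4, q5}  [new]
{q0, q2, q3, q4, q5} --1--> {q0, q1, q2, q3, q4, q5}  [seen]
{q1, q2, q3, q4, q5} --0--> {q0, q1, q2, q3, q4, q5}  [seen]
{q1, q2, q3, q4, q5} --1--> {q0, q1, q2, q3, q4, q5}  [seen]
Reachable DFA states: {q0}, ∅, {q1, q2, q3, q5}, {q0, q1, q2, q3, q4, q5}, {q0, q2, q3, q4, q5}, {q1, q2, q3, q4, q5}.
Accepting DFA states (contain an NFA accepting state): {q0}, {q1, q2, q3, q5}, {q0, q1, q2, q3, q4, q5}, {q0, q2, q3, q4, q5}, {q1, q2, q3, q4, q5}.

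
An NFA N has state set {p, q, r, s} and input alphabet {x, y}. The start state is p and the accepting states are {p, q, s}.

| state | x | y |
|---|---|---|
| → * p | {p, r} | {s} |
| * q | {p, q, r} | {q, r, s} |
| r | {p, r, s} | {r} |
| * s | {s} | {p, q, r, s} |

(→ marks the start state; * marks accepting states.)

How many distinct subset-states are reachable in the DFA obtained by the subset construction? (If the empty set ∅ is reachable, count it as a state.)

6

Start state of the DFA: {p}.
{p} --x--> {p, r}  [new]
{p} --y--> {s}  [new]
{p, r} --x--> {p, r, s}  [new]
{p, r} --y--> {r, s}  [new]
{s} --x--> {s}  [seen]
{s} --y--> {p, q, r, s}  [new]
{p, r, s} --x--> {p, r, s}  [seen]
{p, r, s} --y--> {p, q, r, s}  [seen]
{r, s} --x--> {p, r, s}  [seen]
{r, s} --y--> {p, q, r, s}  [seen]
{p, q, r, s} --x--> {p, q, r, s}  [seen]
{p, q, r, s} --y--> {p, q, r, s}  [seen]
Reachable DFA states: {p}, {p, r}, {s}, {p, r, s}, {r, s}, {p, q, r, s}.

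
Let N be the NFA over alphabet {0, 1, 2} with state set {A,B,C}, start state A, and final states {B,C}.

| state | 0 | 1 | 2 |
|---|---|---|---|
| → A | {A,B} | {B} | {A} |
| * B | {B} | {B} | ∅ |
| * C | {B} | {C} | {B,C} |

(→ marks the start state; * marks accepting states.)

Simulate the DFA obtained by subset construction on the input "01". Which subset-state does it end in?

{B}

Start: {A}.
δ(A,0) = {A,B}.
Union: {A,B}.
After 0: {A,B}.
δ(A,1) = {B}; δ(B,1) = {B}.
Union: {B}.
After 1: {B}.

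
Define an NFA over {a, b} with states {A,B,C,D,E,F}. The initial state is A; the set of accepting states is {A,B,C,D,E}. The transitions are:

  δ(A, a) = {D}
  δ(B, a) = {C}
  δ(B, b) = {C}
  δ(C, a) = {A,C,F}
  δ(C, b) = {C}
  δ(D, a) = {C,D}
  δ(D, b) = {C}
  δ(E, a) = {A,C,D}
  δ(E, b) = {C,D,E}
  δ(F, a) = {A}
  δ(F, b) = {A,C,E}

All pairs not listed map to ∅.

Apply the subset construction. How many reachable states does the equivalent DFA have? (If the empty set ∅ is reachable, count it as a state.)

Start state of the DFA: {A}.
{A} --a--> {D}  [new]
{A} --b--> ∅  [new]
{D} --a--> {C,D}  [new]
{D} --b--> {C}  [new]
∅ --a--> ∅  [seen]
∅ --b--> ∅  [seen]
{C,D} --a--> {A,C,D,F}  [new]
{C,D} --b--> {C}  [seen]
{C} --a--> {A,C,F}  [new]
{C} --b--> {C}  [seen]
{A,C,D,F} --a--> {A,C,D,F}  [seen]
{A,C,D,F} --b--> {A,C,E}  [new]
{A,C,F} --a--> {A,C,D,F}  [seen]
{A,C,F} --b--> {A,C,E}  [seen]
{A,C,E} --a--> {A,C,D,F}  [seen]
{A,C,E} --b--> {C,D,E}  [new]
{C,D,E} --a--> {A,C,D,F}  [seen]
{C,D,E} --b--> {C,D,E}  [seen]
Reachable DFA states: {A}, {D}, ∅, {C,D}, {C}, {A,C,D,F}, {A,C,F}, {A,C,E}, {C,D,E}.

9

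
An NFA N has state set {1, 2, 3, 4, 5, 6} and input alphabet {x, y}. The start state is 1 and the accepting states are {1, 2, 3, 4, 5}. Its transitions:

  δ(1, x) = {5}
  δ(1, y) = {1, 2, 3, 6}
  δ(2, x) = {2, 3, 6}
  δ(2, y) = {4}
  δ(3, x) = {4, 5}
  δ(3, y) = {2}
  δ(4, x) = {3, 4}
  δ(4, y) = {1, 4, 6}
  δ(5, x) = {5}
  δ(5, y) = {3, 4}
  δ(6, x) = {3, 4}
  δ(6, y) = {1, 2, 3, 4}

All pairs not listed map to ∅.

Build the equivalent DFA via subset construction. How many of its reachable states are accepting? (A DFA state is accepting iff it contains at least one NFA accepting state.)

8

Start state of the DFA: {1}.
{1} --x--> {5}  [new]
{1} --y--> {1, 2, 3, 6}  [new]
{5} --x--> {5}  [seen]
{5} --y--> {3, 4}  [new]
{1, 2, 3, 6} --x--> {2, 3, 4, 5, 6}  [new]
{1, 2, 3, 6} --y--> {1, 2, 3, 4, 6}  [new]
{3, 4} --x--> {3, 4, 5}  [new]
{3, 4} --y--> {1, 2, 4, 6}  [new]
{2, 3, 4, 5, 6} --x--> {2, 3, 4, 5, 6}  [seen]
{2, 3, 4, 5, 6} --y--> {1, 2, 3, 4, 6}  [seen]
{1, 2, 3, 4, 6} --x--> {2, 3, 4, 5, 6}  [seen]
{1, 2, 3, 4, 6} --y--> {1, 2, 3, 4, 6}  [seen]
{3, 4, 5} --x--> {3, 4, 5}  [seen]
{3, 4, 5} --y--> {1, 2, 3, 4, 6}  [seen]
{1, 2, 4, 6} --x--> {2, 3, 4, 5, 6}  [seen]
{1, 2, 4, 6} --y--> {1, 2, 3, 4, 6}  [seen]
Reachable DFA states: {1}, {5}, {1, 2, 3, 6}, {3, 4}, {2, 3, 4, 5, 6}, {1, 2, 3, 4, 6}, {3, 4, 5}, {1, 2, 4, 6}.
Accepting DFA states (contain an NFA accepting state): {1}, {5}, {1, 2, 3, 6}, {3, 4}, {2, 3, 4, 5, 6}, {1, 2, 3, 4, 6}, {3, 4, 5}, {1, 2, 4, 6}.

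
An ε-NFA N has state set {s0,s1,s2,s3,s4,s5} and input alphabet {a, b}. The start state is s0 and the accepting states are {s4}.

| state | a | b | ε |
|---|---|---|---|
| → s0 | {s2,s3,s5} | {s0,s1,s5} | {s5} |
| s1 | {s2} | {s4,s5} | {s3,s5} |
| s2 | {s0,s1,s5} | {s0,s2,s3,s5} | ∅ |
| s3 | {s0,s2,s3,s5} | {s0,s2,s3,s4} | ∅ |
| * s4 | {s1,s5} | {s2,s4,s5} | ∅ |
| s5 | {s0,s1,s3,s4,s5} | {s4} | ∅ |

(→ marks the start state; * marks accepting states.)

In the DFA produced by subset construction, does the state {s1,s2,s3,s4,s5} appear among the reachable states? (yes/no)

Start state of the DFA: {s0,s5} (ε-closure of the NFA start).
{s0,s5} --a--> {s0,s1,s2,s3,s4,s5}  [new]
{s0,s5} --b--> {s0,s1,s3,s4,s5}  [new]
{s0,s1,s2,s3,s4,s5} --a--> {s0,s1,s2,s3,s4,s5}  [seen]
{s0,s1,s2,s3,s4,s5} --b--> {s0,s1,s2,s3,s4,s5}  [seen]
{s0,s1,s3,s4,s5} --a--> {s0,s1,s2,s3,s4,s5}  [seen]
{s0,s1,s3,s4,s5} --b--> {s0,s1,s2,s3,s4,s5}  [seen]
Reachable DFA states: {s0,s5}, {s0,s1,s2,s3,s4,s5}, {s0,s1,s3,s4,s5}.
{s1,s2,s3,s4,s5} is not among them.

no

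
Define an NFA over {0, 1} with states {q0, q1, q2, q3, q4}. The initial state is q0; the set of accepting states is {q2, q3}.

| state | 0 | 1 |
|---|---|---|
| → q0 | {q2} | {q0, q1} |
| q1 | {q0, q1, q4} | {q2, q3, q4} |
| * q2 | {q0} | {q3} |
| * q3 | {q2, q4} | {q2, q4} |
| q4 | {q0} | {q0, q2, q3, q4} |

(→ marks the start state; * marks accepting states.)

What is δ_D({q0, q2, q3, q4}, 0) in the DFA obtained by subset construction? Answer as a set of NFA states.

{q0, q2, q4}

δ(q0,0) = {q2}; δ(q2,0) = {q0}; δ(q3,0) = {q2, q4}; δ(q4,0) = {q0}.
Union: {q0, q2, q4}.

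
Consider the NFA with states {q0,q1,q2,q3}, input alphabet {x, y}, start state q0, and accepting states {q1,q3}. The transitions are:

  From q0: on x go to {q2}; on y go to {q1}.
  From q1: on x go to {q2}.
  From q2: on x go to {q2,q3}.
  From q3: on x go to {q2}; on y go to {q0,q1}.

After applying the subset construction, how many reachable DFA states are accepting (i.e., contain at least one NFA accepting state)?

3

Start state of the DFA: {q0}.
{q0} --x--> {q2}  [new]
{q0} --y--> {q1}  [new]
{q2} --x--> {q2,q3}  [new]
{q2} --y--> ∅  [new]
{q1} --x--> {q2}  [seen]
{q1} --y--> ∅  [seen]
{q2,q3} --x--> {q2,q3}  [seen]
{q2,q3} --y--> {q0,q1}  [new]
∅ --x--> ∅  [seen]
∅ --y--> ∅  [seen]
{q0,q1} --x--> {q2}  [seen]
{q0,q1} --y--> {q1}  [seen]
Reachable DFA states: {q0}, {q2}, {q1}, {q2,q3}, ∅, {q0,q1}.
Accepting DFA states (contain an NFA accepting state): {q1}, {q2,q3}, {q0,q1}.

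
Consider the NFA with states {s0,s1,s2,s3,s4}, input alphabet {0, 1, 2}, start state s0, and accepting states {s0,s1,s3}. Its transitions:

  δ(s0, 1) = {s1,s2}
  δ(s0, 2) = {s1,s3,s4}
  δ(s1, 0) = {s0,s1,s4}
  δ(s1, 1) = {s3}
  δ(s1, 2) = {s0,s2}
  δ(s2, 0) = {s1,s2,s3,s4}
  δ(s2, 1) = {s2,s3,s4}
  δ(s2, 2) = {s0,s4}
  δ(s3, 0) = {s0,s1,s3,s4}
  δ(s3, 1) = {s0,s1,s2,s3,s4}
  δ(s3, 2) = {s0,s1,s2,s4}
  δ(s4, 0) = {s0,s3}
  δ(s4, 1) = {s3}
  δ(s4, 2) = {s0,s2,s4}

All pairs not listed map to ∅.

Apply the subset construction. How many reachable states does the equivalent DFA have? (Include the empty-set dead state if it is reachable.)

10

Start state of the DFA: {s0}.
{s0} --0--> ∅  [new]
{s0} --1--> {s1,s2}  [new]
{s0} --2--> {s1,s3,s4}  [new]
∅ --0--> ∅  [seen]
∅ --1--> ∅  [seen]
∅ --2--> ∅  [seen]
{s1,s2} --0--> {s0,s1,s2,s3,s4}  [new]
{s1,s2} --1--> {s2,s3,s4}  [new]
{s1,s2} --2--> {s0,s2,s4}  [new]
{s1,s3,s4} --0--> {s0,s1,s3,s4}  [new]
{s1,s3,s4} --1--> {s0,s1,s2,s3,s4}  [seen]
{s1,s3,s4} --2--> {s0,s1,s2,s4}  [new]
{s0,s1,s2,s3,s4} --0--> {s0,s1,s2,s3,s4}  [seen]
{s0,s1,s2,s3,s4} --1--> {s0,s1,s2,s3,s4}  [seen]
{s0,s1,s2,s3,s4} --2--> {s0,s1,s2,s3,s4}  [seen]
{s2,s3,s4} --0--> {s0,s1,s2,s3,s4}  [seen]
{s2,s3,s4} --1--> {s0,s1,s2,s3,s4}  [seen]
{s2,s3,s4} --2--> {s0,s1,s2,s4}  [seen]
{s0,s2,s4} --0--> {s0,s1,s2,s3,s4}  [seen]
{s0,s2,s4} --1--> {s1,s2,s3,s4}  [new]
{s0,s2,s4} --2--> {s0,s1,s2,s3,s4}  [seen]
{s0,s1,s3,s4} --0--> {s0,s1,s3,s4}  [seen]
{s0,s1,s3,s4} --1--> {s0,s1,s2,s3,s4}  [seen]
{s0,s1,s3,s4} --2--> {s0,s1,s2,s3,s4}  [seen]
{s0,s1,s2,s4} --0--> {s0,s1,s2,s3,s4}  [seen]
{s0,s1,s2,s4} --1--> {s1,s2,s3,s4}  [seen]
{s0,s1,s2,s4} --2--> {s0,s1,s2,s3,s4}  [seen]
{s1,s2,s3,s4} --0--> {s0,s1,s2,s3,s4}  [seen]
{s1,s2,s3,s4} --1--> {s0,s1,s2,s3,s4}  [seen]
{s1,s2,s3,s4} --2--> {s0,s1,s2,s4}  [seen]
Reachable DFA states: {s0}, ∅, {s1,s2}, {s1,s3,s4}, {s0,s1,s2,s3,s4}, {s2,s3,s4}, {s0,s2,s4}, {s0,s1,s3,s4}, {s0,s1,s2,s4}, {s1,s2,s3,s4}.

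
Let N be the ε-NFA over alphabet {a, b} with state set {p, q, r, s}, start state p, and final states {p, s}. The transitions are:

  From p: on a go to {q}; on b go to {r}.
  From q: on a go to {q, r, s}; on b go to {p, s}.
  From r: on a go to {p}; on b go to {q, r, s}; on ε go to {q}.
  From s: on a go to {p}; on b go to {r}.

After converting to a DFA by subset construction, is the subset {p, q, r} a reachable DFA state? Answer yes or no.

Start state of the DFA: {p} (ε-closure of the NFA start).
{p} --a--> {q}  [new]
{p} --b--> {q, r}  [new]
{q} --a--> {q, r, s}  [new]
{q} --b--> {p, s}  [new]
{q, r} --a--> {p, q, r, s}  [new]
{q, r} --b--> {p, q, r, s}  [seen]
{q, r, s} --a--> {p, q, r, s}  [seen]
{q, r, s} --b--> {p, q, r, s}  [seen]
{p, s} --a--> {p, q}  [new]
{p, s} --b--> {q, r}  [seen]
{p, q, r, s} --a--> {p, q, r, s}  [seen]
{p, q, r, s} --b--> {p, q, r, s}  [seen]
{p, q} --a--> {q, r, s}  [seen]
{p, q} --b--> {p, q, r, s}  [seen]
Reachable DFA states: {p}, {q}, {q, r}, {q, r, s}, {p, s}, {p, q, r, s}, {p, q}.
{p, q, r} is not among them.

no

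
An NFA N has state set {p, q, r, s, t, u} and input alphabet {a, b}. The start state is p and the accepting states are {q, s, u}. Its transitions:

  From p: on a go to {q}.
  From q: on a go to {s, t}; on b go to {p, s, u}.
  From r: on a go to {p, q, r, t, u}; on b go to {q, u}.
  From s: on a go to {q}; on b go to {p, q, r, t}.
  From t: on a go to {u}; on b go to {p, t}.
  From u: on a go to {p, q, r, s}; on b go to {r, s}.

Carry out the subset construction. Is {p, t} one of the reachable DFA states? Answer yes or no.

Start state of the DFA: {p}.
{p} --a--> {q}  [new]
{p} --b--> ∅  [new]
{q} --a--> {s, t}  [new]
{q} --b--> {p, s, u}  [new]
∅ --a--> ∅  [seen]
∅ --b--> ∅  [seen]
{s, t} --a--> {q, u}  [new]
{s, t} --b--> {p, q, r, t}  [new]
{p, s, u} --a--> {p, q, r, s}  [new]
{p, s, u} --b--> {p, q, r, s, t}  [new]
{q, u} --a--> {p, q, r, s, t}  [seen]
{q, u} --b--> {p, r, s, u}  [new]
{p, q, r, t} --a--> {p, q, r, s, t, u}  [new]
{p, q, r, t} --b--> {p, q, s, t, u}  [new]
{p, q, r, s} --a--> {p, q, r, s, t, u}  [seen]
{p, q, r, s} --b--> {p, q, r, s, t, u}  [seen]
{p, q, r, s, t} --a--> {p, q, r, s, t, u}  [seen]
{p, q, r, s, t} --b--> {p, q, r, s, t, u}  [seen]
{p, r, s, u} --a--> {p, q, r, s, t, u}  [seen]
{p, r, s, u} --b--> {p, q, r, s, t, u}  [seen]
{p, q, r, s, t, u} --a--> {p, q, r, s, t, u}  [seen]
{p, q, r, s, t, u} --b--> {p, q, r, s, t, u}  [seen]
{p, q, s, t, u} --a--> {p, q, r, s, t, u}  [seen]
{p, q, s, t, u} --b--> {p, q, r, s, t, u}  [seen]
Reachable DFA states: {p}, {q}, ∅, {s, t}, {p, s, u}, {q, u}, {p, q, r, t}, {p, q, r, s}, {p, q, r, s, t}, {p, r, s, u}, {p, q, r, s, t, u}, {p, q, s, t, u}.
{p, t} is not among them.

no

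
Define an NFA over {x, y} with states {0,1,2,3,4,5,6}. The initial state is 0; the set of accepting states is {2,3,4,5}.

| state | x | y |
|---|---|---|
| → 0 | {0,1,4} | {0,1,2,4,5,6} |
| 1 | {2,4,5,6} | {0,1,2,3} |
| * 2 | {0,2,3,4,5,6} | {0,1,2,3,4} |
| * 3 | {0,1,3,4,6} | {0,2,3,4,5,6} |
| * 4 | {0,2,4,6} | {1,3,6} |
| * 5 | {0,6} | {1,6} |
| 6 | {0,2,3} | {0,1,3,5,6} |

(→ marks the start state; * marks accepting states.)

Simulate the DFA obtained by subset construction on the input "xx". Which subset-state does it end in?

{0,1,2,4,5,6}

Start: {0}.
δ(0,x) = {0,1,4}.
Union: {0,1,4}.
After x: {0,1,4}.
δ(0,x) = {0,1,4}; δ(1,x) = {2,4,5,6}; δ(4,x) = {0,2,4,6}.
Union: {0,1,2,4,5,6}.
After x: {0,1,2,4,5,6}.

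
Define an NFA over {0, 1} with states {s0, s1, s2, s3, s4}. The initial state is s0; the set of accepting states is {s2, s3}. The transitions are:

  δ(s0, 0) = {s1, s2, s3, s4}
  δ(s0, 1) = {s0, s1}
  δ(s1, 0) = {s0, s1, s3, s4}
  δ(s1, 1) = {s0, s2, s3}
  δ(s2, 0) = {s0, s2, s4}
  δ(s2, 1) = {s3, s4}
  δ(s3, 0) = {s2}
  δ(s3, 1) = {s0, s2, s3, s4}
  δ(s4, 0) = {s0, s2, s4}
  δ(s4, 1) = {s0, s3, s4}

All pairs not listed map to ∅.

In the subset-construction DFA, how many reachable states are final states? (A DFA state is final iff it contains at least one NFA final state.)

Start state of the DFA: {s0}.
{s0} --0--> {s1, s2, s3, s4}  [new]
{s0} --1--> {s0, s1}  [new]
{s1, s2, s3, s4} --0--> {s0, s1, s2, s3, s4}  [new]
{s1, s2, s3, s4} --1--> {s0, s2, s3, s4}  [new]
{s0, s1} --0--> {s0, s1, s2, s3, s4}  [seen]
{s0, s1} --1--> {s0, s1, s2, s3}  [new]
{s0, s1, s2, s3, s4} --0--> {s0, s1, s2, s3, s4}  [seen]
{s0, s1, s2, s3, s4} --1--> {s0, s1, s2, s3, s4}  [seen]
{s0, s2, s3, s4} --0--> {s0, s1, s2, s3, s4}  [seen]
{s0, s2, s3, s4} --1--> {s0, s1, s2, s3, s4}  [seen]
{s0, s1, s2, s3} --0--> {s0, s1, s2, s3, s4}  [seen]
{s0, s1, s2, s3} --1--> {s0, s1, s2, s3, s4}  [seen]
Reachable DFA states: {s0}, {s1, s2, s3, s4}, {s0, s1}, {s0, s1, s2, s3, s4}, {s0, s2, s3, s4}, {s0, s1, s2, s3}.
Accepting DFA states (contain an NFA accepting state): {s1, s2, s3, s4}, {s0, s1, s2, s3, s4}, {s0, s2, s3, s4}, {s0, s1, s2, s3}.

4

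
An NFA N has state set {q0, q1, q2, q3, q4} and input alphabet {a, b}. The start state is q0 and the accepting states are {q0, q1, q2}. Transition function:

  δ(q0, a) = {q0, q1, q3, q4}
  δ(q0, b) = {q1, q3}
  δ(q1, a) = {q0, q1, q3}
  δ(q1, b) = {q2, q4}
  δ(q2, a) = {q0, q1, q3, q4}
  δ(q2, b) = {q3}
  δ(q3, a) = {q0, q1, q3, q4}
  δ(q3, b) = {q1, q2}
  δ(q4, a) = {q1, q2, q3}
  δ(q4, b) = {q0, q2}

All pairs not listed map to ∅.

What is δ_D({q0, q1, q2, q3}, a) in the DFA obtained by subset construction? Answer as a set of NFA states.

δ(q0,a) = {q0, q1, q3, q4}; δ(q1,a) = {q0, q1, q3}; δ(q2,a) = {q0, q1, q3, q4}; δ(q3,a) = {q0, q1, q3, q4}.
Union: {q0, q1, q3, q4}.

{q0, q1, q3, q4}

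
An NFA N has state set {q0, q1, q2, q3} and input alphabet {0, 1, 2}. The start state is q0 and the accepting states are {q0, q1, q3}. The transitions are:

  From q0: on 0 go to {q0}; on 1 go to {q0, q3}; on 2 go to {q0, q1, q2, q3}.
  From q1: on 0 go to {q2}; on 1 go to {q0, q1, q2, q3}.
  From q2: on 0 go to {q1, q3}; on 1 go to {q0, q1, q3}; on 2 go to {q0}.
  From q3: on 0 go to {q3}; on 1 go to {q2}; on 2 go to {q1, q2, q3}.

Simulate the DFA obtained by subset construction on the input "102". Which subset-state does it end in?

{q0, q1, q2, q3}

Start: {q0}.
δ(q0,1) = {q0, q3}.
Union: {q0, q3}.
After 1: {q0, q3}.
δ(q0,0) = {q0}; δ(q3,0) = {q3}.
Union: {q0, q3}.
After 0: {q0, q3}.
δ(q0,2) = {q0, q1, q2, q3}; δ(q3,2) = {q1, q2, q3}.
Union: {q0, q1, q2, q3}.
After 2: {q0, q1, q2, q3}.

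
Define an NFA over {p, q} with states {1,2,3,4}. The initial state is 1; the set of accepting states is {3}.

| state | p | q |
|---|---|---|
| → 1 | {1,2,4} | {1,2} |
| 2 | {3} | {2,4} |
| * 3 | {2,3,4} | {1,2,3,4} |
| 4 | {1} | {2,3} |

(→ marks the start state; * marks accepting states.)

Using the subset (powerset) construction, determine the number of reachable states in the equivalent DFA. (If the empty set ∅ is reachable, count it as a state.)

Start state of the DFA: {1}.
{1} --p--> {1,2,4}  [new]
{1} --q--> {1,2}  [new]
{1,2,4} --p--> {1,2,3,4}  [new]
{1,2,4} --q--> {1,2,3,4}  [seen]
{1,2} --p--> {1,2,3,4}  [seen]
{1,2} --q--> {1,2,4}  [seen]
{1,2,3,4} --p--> {1,2,3,4}  [seen]
{1,2,3,4} --q--> {1,2,3,4}  [seen]
Reachable DFA states: {1}, {1,2,4}, {1,2}, {1,2,3,4}.

4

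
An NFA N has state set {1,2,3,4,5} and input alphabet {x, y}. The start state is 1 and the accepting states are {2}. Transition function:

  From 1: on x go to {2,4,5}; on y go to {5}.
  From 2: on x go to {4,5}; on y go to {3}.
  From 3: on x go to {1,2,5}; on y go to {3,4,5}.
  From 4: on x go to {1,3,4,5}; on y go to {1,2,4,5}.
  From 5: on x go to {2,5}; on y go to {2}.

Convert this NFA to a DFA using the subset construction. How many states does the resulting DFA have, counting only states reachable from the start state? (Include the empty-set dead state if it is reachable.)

Start state of the DFA: {1}.
{1} --x--> {2,4,5}  [new]
{1} --y--> {5}  [new]
{2,4,5} --x--> {1,2,3,4,5}  [new]
{2,4,5} --y--> {1,2,3,4,5}  [seen]
{5} --x--> {2,5}  [new]
{5} --y--> {2}  [new]
{1,2,3,4,5} --x--> {1,2,3,4,5}  [seen]
{1,2,3,4,5} --y--> {1,2,3,4,5}  [seen]
{2,5} --x--> {2,4,5}  [seen]
{2,5} --y--> {2,3}  [new]
{2} --x--> {4,5}  [new]
{2} --y--> {3}  [new]
{2,3} --x--> {1,2,4,5}  [new]
{2,3} --y--> {3,4,5}  [new]
{4,5} --x--> {1,2,3,4,5}  [seen]
{4,5} --y--> {1,2,4,5}  [seen]
{3} --x--> {1,2,5}  [new]
{3} --y--> {3,4,5}  [seen]
{1,2,4,5} --x--> {1,2,3,4,5}  [seen]
{1,2,4,5} --y--> {1,2,3,4,5}  [seen]
{3,4,5} --x--> {1,2,3,4,5}  [seen]
{3,4,5} --y--> {1,2,3,4,5}  [seen]
{1,2,5} --x--> {2,4,5}  [seen]
{1,2,5} --y--> {2,3,5}  [new]
{2,3,5} --x--> {1,2,4,5}  [seen]
{2,3,5} --y--> {2,3,4,5}  [new]
{2,3,4,5} --x--> {1,2,3,4,5}  [seen]
{2,3,4,5} --y--> {1,2,3,4,5}  [seen]
Reachable DFA states: {1}, {2,4,5}, {5}, {1,2,3,4,5}, {2,5}, {2}, {2,3}, {4,5}, {3}, {1,2,4,5}, {3,4,5}, {1,2,5}, {2,3,5}, {2,3,4,5}.

14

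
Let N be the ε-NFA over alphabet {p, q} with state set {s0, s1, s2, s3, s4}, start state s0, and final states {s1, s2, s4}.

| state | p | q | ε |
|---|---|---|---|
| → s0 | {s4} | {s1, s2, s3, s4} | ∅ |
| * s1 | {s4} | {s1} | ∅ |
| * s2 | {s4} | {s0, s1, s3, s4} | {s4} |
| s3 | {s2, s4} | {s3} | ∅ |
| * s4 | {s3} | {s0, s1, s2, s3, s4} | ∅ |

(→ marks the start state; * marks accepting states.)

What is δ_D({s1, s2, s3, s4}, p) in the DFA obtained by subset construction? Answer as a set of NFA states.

δ(s1,p) = {s4}; δ(s2,p) = {s4}; δ(s3,p) = {s2, s4}; δ(s4,p) = {s3}.
Union: {s2, s3, s4}.

{s2, s3, s4}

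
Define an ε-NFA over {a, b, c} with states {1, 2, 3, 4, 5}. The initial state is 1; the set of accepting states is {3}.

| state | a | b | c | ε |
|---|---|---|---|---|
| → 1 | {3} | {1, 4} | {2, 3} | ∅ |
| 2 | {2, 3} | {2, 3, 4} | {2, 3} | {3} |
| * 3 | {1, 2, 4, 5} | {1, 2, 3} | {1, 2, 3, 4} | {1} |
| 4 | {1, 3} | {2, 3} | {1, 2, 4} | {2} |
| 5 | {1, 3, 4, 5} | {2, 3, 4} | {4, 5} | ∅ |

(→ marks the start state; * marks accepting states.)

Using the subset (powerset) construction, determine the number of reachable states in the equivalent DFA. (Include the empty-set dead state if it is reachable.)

Start state of the DFA: {1} (ε-closure of the NFA start).
{1} --a--> {1, 3}  [new]
{1} --b--> {1, 2, 3, 4}  [new]
{1} --c--> {1, 2, 3}  [new]
{1, 3} --a--> {1, 2, 3, 4, 5}  [new]
{1, 3} --b--> {1, 2, 3, 4}  [seen]
{1, 3} --c--> {1, 2, 3, 4}  [seen]
{1, 2, 3, 4} --a--> {1, 2, 3, 4, 5}  [seen]
{1, 2, 3, 4} --b--> {1, 2, 3, 4}  [seen]
{1, 2, 3, 4} --c--> {1, 2, 3, 4}  [seen]
{1, 2, 3} --a--> {1, 2, 3, 4, 5}  [seen]
{1, 2, 3} --b--> {1, 2, 3, 4}  [seen]
{1, 2, 3} --c--> {1, 2, 3, 4}  [seen]
{1, 2, 3, 4, 5} --a--> {1, 2, 3, 4, 5}  [seen]
{1, 2, 3, 4, 5} --b--> {1, 2, 3, 4}  [seen]
{1, 2, 3, 4, 5} --c--> {1, 2, 3, 4, 5}  [seen]
Reachable DFA states: {1}, {1, 3}, {1, 2, 3, 4}, {1, 2, 3}, {1, 2, 3, 4, 5}.

5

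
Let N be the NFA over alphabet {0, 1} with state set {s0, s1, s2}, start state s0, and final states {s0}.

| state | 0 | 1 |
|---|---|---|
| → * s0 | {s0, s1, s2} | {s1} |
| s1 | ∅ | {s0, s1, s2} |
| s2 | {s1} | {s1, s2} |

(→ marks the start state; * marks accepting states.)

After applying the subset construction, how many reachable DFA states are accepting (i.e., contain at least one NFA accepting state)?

2

Start state of the DFA: {s0}.
{s0} --0--> {s0, s1, s2}  [new]
{s0} --1--> {s1}  [new]
{s0, s1, s2} --0--> {s0, s1, s2}  [seen]
{s0, s1, s2} --1--> {s0, s1, s2}  [seen]
{s1} --0--> ∅  [new]
{s1} --1--> {s0, s1, s2}  [seen]
∅ --0--> ∅  [seen]
∅ --1--> ∅  [seen]
Reachable DFA states: {s0}, {s0, s1, s2}, {s1}, ∅.
Accepting DFA states (contain an NFA accepting state): {s0}, {s0, s1, s2}.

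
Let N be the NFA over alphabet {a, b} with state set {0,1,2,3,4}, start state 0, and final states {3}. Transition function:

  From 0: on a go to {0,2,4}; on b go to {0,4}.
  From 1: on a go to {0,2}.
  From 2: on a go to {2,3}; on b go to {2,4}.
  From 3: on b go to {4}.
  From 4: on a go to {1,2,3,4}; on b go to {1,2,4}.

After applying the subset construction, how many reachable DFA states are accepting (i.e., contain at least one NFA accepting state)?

1

Start state of the DFA: {0}.
{0} --a--> {0,2,4}  [new]
{0} --b--> {0,4}  [new]
{0,2,4} --a--> {0,1,2,3,4}  [new]
{0,2,4} --b--> {0,1,2,4}  [new]
{0,4} --a--> {0,1,2,3,4}  [seen]
{0,4} --b--> {0,1,2,4}  [seen]
{0,1,2,3,4} --a--> {0,1,2,3,4}  [seen]
{0,1,2,3,4} --b--> {0,1,2,4}  [seen]
{0,1,2,4} --a--> {0,1,2,3,4}  [seen]
{0,1,2,4} --b--> {0,1,2,4}  [seen]
Reachable DFA states: {0}, {0,2,4}, {0,4}, {0,1,2,3,4}, {0,1,2,4}.
Accepting DFA states (contain an NFA accepting state): {0,1,2,3,4}.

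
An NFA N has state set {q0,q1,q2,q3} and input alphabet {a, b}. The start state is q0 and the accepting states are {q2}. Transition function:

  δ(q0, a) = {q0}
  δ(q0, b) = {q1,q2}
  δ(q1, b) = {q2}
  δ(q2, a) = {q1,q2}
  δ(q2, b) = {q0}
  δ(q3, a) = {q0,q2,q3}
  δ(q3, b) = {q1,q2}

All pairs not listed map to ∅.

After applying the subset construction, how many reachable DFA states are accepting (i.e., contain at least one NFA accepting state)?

Start state of the DFA: {q0}.
{q0} --a--> {q0}  [seen]
{q0} --b--> {q1,q2}  [new]
{q1,q2} --a--> {q1,q2}  [seen]
{q1,q2} --b--> {q0,q2}  [new]
{q0,q2} --a--> {q0,q1,q2}  [new]
{q0,q2} --b--> {q0,q1,q2}  [seen]
{q0,q1,q2} --a--> {q0,q1,q2}  [seen]
{q0,q1,q2} --b--> {q0,q1,q2}  [seen]
Reachable DFA states: {q0}, {q1,q2}, {q0,q2}, {q0,q1,q2}.
Accepting DFA states (contain an NFA accepting state): {q1,q2}, {q0,q2}, {q0,q1,q2}.

3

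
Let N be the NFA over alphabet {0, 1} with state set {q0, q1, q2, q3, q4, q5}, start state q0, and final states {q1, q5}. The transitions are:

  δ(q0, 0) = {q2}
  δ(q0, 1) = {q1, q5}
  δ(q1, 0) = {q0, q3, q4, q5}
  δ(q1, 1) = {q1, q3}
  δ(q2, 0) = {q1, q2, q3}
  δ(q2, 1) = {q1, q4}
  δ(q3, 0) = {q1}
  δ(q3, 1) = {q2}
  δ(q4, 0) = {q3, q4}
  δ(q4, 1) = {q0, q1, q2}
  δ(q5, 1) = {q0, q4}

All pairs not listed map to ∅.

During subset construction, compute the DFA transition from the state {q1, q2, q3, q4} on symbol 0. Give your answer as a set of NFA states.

δ(q1,0) = {q0, q3, q4, q5}; δ(q2,0) = {q1, q2, q3}; δ(q3,0) = {q1}; δ(q4,0) = {q3, q4}.
Union: {q0, q1, q2, q3, q4, q5}.

{q0, q1, q2, q3, q4, q5}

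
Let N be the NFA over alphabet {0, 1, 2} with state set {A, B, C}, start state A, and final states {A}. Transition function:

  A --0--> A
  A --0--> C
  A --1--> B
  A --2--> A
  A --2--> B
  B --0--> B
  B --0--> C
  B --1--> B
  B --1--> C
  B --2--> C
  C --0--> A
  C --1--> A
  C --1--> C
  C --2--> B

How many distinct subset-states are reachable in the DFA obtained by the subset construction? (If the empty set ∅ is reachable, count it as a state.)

7

Start state of the DFA: {A}.
{A} --0--> {A, C}  [new]
{A} --1--> {B}  [new]
{A} --2--> {A, B}  [new]
{A, C} --0--> {A, C}  [seen]
{A, C} --1--> {A, B, C}  [new]
{A, C} --2--> {A, B}  [seen]
{B} --0--> {B, C}  [new]
{B} --1--> {B, C}  [seen]
{B} --2--> {C}  [new]
{A, B} --0--> {A, B, C}  [seen]
{A, B} --1--> {B, C}  [seen]
{A, B} --2--> {A, B, C}  [seen]
{A, B, C} --0--> {A, B, C}  [seen]
{A, B, C} --1--> {A, B, C}  [seen]
{A, B, C} --2--> {A, B, C}  [seen]
{B, C} --0--> {A, B, C}  [seen]
{B, C} --1--> {A, B, C}  [seen]
{B, C} --2--> {B, C}  [seen]
{C} --0--> {A}  [seen]
{C} --1--> {A, C}  [seen]
{C} --2--> {B}  [seen]
Reachable DFA states: {A}, {A, C}, {B}, {A, B}, {A, B, C}, {B, C}, {C}.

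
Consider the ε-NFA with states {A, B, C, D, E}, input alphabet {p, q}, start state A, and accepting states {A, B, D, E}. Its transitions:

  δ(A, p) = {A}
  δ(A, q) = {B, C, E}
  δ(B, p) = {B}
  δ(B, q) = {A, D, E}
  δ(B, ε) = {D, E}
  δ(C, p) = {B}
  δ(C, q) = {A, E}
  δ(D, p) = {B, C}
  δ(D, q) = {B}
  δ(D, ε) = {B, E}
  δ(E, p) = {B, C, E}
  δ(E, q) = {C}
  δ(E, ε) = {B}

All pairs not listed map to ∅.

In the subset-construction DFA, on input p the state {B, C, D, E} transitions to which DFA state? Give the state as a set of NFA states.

δ(B,p) = {B}; δ(C,p) = {B}; δ(D,p) = {B, C}; δ(E,p) = {B, C, E}.
Union: {B, C, E}.
ε-closure gives {B, C, D, E}.

{B, C, D, E}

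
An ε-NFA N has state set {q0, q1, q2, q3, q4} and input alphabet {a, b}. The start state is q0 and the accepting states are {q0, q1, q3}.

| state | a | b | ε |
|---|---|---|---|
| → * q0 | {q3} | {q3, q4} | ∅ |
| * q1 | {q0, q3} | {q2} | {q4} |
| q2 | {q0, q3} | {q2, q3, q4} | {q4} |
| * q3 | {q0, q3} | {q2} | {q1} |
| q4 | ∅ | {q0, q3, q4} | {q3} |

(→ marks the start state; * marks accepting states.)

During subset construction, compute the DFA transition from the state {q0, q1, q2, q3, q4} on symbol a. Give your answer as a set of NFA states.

{q0, q1, q3, q4}

δ(q0,a) = {q3}; δ(q1,a) = {q0, q3}; δ(q2,a) = {q0, q3}; δ(q3,a) = {q0, q3}; δ(q4,a) = ∅.
Union: {q0, q3}.
ε-closure gives {q0, q1, q3, q4}.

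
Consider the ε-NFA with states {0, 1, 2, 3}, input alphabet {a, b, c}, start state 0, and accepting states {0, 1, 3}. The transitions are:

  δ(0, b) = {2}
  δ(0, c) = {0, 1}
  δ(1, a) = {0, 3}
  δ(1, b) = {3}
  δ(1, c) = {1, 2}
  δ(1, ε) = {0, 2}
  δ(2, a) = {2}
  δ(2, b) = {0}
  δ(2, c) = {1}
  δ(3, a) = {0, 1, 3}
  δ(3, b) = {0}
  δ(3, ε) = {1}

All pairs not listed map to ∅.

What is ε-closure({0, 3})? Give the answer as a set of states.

{0, 1, 2, 3}

Begin with {0, 3}.
3 →ε {1}; add 1.
1 →ε {0, 2}; add 2.
ε-closure = {0, 1, 2, 3}.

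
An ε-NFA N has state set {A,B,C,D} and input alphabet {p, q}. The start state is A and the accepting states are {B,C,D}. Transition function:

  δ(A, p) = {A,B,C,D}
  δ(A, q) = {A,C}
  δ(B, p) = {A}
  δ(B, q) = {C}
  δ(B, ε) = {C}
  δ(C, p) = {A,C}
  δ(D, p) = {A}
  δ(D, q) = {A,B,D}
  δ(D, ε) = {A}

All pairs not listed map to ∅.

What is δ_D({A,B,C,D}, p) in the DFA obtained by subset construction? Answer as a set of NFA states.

δ(A,p) = {A,B,C,D}; δ(B,p) = {A}; δ(C,p) = {A,C}; δ(D,p) = {A}.
Union: {A,B,C,D}.

{A,B,C,D}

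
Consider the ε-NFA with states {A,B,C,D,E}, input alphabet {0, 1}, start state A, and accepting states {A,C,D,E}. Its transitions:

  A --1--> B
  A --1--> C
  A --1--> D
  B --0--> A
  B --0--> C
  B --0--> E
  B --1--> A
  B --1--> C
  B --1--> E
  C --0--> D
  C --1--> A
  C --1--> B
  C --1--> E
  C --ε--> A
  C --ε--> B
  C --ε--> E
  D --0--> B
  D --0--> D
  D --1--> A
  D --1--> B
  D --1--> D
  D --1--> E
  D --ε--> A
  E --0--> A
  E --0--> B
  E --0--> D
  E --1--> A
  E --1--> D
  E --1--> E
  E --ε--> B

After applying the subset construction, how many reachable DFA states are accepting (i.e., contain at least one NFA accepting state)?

Start state of the DFA: {A} (ε-closure of the NFA start).
{A} --0--> ∅  [new]
{A} --1--> {A,B,C,D,E}  [new]
∅ --0--> ∅  [seen]
∅ --1--> ∅  [seen]
{A,B,C,D,E} --0--> {A,B,C,D,E}  [seen]
{A,B,C,D,E} --1--> {A,B,C,D,E}  [seen]
Reachable DFA states: {A}, ∅, {A,B,C,D,E}.
Accepting DFA states (contain an NFA accepting state): {A}, {A,B,C,D,E}.

2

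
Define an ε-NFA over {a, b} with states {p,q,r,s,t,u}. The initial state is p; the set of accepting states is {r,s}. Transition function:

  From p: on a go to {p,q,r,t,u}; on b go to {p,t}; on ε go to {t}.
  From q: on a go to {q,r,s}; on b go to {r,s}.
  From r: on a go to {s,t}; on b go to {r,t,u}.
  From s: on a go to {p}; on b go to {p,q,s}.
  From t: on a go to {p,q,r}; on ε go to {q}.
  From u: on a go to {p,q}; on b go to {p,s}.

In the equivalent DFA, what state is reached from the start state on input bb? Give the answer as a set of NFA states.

Start: {p,q,t}.
δ(p,b) = {p,t}; δ(q,b) = {r,s}; δ(t,b) = ∅.
Union: {p,r,s,t}.
ε-closure gives {p,q,r,s,t}.
After b: {p,q,r,s,t}.
δ(p,b) = {p,t}; δ(q,b) = {r,s}; δ(r,b) = {r,t,u}; δ(s,b) = {p,q,s}; δ(t,b) = ∅.
Union: {p,q,r,s,t,u}.
After b: {p,q,r,s,t,u}.

{p,q,r,s,t,u}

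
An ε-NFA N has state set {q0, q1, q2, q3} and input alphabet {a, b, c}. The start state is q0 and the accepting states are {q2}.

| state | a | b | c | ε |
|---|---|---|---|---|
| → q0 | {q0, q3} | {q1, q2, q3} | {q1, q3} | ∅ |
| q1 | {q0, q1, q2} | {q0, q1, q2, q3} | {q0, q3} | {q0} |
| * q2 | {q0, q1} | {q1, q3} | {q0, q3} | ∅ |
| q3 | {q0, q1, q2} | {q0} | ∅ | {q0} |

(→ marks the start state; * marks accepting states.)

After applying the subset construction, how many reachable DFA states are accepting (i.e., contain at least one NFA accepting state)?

Start state of the DFA: {q0} (ε-closure of the NFA start).
{q0} --a--> {q0, q3}  [new]
{q0} --b--> {q0, q1, q2, q3}  [new]
{q0} --c--> {q0, q1, q3}  [new]
{q0, q3} --a--> {q0, q1, q2, q3}  [seen]
{q0, q3} --b--> {q0, q1, q2, q3}  [seen]
{q0, q3} --c--> {q0, q1, q3}  [seen]
{q0, q1, q2, q3} --a--> {q0, q1, q2, q3}  [seen]
{q0, q1, q2, q3} --b--> {q0, q1, q2, q3}  [seen]
{q0, q1, q2, q3} --c--> {q0, q1, q3}  [seen]
{q0, q1, q3} --a--> {q0, q1, q2, q3}  [seen]
{q0, q1, q3} --b--> {q0, q1, q2, q3}  [seen]
{q0, q1, q3} --c--> {q0, q1, q3}  [seen]
Reachable DFA states: {q0}, {q0, q3}, {q0, q1, q2, q3}, {q0, q1, q3}.
Accepting DFA states (contain an NFA accepting state): {q0, q1, q2, q3}.

1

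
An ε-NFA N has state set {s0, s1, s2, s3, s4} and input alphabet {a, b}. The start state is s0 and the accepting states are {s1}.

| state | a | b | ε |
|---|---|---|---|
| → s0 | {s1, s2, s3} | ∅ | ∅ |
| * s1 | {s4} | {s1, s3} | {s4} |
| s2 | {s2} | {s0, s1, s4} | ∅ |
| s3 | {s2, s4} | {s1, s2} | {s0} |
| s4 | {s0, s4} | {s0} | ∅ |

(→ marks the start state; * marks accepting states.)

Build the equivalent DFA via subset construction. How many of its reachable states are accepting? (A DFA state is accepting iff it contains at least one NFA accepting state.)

1

Start state of the DFA: {s0} (ε-closure of the NFA start).
{s0} --a--> {s0, s1, s2, s3, s4}  [new]
{s0} --b--> ∅  [new]
{s0, s1, s2, s3, s4} --a--> {s0, s1, s2, s3, s4}  [seen]
{s0, s1, s2, s3, s4} --b--> {s0, s1, s2, s3, s4}  [seen]
∅ --a--> ∅  [seen]
∅ --b--> ∅  [seen]
Reachable DFA states: {s0}, {s0, s1, s2, s3, s4}, ∅.
Accepting DFA states (contain an NFA accepting state): {s0, s1, s2, s3, s4}.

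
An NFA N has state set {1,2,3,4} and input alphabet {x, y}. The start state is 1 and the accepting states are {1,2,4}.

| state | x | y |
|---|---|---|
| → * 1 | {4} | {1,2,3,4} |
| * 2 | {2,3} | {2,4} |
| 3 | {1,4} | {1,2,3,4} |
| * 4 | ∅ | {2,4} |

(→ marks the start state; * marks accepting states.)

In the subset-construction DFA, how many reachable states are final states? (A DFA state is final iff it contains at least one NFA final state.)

Start state of the DFA: {1}.
{1} --x--> {4}  [new]
{1} --y--> {1,2,3,4}  [new]
{4} --x--> ∅  [new]
{4} --y--> {2,4}  [new]
{1,2,3,4} --x--> {1,2,3,4}  [seen]
{1,2,3,4} --y--> {1,2,3,4}  [seen]
∅ --x--> ∅  [seen]
∅ --y--> ∅  [seen]
{2,4} --x--> {2,3}  [new]
{2,4} --y--> {2,4}  [seen]
{2,3} --x--> {1,2,3,4}  [seen]
{2,3} --y--> {1,2,3,4}  [seen]
Reachable DFA states: {1}, {4}, {1,2,3,4}, ∅, {2,4}, {2,3}.
Accepting DFA states (contain an NFA accepting state): {1}, {4}, {1,2,3,4}, {2,4}, {2,3}.

5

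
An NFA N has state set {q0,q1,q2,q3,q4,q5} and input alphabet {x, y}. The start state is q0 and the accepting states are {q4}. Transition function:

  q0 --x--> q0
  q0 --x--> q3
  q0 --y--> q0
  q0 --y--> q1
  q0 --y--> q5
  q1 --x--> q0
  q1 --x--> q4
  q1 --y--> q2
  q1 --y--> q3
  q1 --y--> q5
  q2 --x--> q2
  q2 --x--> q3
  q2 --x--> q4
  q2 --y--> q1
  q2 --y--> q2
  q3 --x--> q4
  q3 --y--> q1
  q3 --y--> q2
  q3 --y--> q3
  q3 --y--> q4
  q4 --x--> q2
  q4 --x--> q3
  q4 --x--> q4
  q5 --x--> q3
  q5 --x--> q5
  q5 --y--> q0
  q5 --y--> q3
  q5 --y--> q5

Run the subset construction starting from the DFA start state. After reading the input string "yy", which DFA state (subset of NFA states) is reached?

Start: {q0}.
δ(q0,y) = {q0,q1,q5}.
Union: {q0,q1,q5}.
After y: {q0,q1,q5}.
δ(q0,y) = {q0,q1,q5}; δ(q1,y) = {q2,q3,q5}; δ(q5,y) = {q0,q3,q5}.
Union: {q0,q1,q2,q3,q5}.
After y: {q0,q1,q2,q3,q5}.

{q0,q1,q2,q3,q5}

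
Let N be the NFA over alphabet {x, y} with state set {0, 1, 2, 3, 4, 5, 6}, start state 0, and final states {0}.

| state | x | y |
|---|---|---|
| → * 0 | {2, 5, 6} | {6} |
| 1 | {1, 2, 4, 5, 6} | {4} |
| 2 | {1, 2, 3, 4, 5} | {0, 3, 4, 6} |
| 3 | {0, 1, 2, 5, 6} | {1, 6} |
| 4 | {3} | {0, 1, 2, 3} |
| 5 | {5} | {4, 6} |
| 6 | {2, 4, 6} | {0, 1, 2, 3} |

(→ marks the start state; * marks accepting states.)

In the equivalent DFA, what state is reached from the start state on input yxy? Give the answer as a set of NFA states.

{0, 1, 2, 3, 4, 6}

Start: {0}.
δ(0,y) = {6}.
Union: {6}.
After y: {6}.
δ(6,x) = {2, 4, 6}.
Union: {2, 4, 6}.
After x: {2, 4, 6}.
δ(2,y) = {0, 3, 4, 6}; δ(4,y) = {0, 1, 2, 3}; δ(6,y) = {0, 1, 2, 3}.
Union: {0, 1, 2, 3, 4, 6}.
After y: {0, 1, 2, 3, 4, 6}.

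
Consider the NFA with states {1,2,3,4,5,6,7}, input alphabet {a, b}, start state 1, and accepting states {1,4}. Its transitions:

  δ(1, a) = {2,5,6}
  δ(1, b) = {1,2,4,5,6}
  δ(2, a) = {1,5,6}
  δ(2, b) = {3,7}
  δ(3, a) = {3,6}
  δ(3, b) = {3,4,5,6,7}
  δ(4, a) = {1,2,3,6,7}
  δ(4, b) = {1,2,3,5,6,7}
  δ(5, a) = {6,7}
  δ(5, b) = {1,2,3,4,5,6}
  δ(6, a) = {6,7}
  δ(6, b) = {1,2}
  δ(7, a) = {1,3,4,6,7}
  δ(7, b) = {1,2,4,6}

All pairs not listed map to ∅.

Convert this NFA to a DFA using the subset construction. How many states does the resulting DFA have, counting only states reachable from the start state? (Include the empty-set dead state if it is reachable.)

7

Start state of the DFA: {1}.
{1} --a--> {2,5,6}  [new]
{1} --b--> {1,2,4,5,6}  [new]
{2,5,6} --a--> {1,5,6,7}  [new]
{2,5,6} --b--> {1,2,3,4,5,6,7}  [new]
{1,2,4,5,6} --a--> {1,2,3,5,6,7}  [new]
{1,2,4,5,6} --b--> {1,2,3,4,5,6,7}  [seen]
{1,5,6,7} --a--> {1,2,3,4,5,6,7}  [seen]
{1,5,6,7} --b--> {1,2,3,4,5,6}  [new]
{1,2,3,4,5,6,7} --a--> {1,2,3,4,5,6,7}  [seen]
{1,2,3,4,5,6,7} --b--> {1,2,3,4,5,6,7}  [seen]
{1,2,3,5,6,7} --a--> {1,2,3,4,5,6,7}  [seen]
{1,2,3,5,6,7} --b--> {1,2,3,4,5,6,7}  [seen]
{1,2,3,4,5,6} --a--> {1,2,3,5,6,7}  [seen]
{1,2,3,4,5,6} --b--> {1,2,3,4,5,6,7}  [seen]
Reachable DFA states: {1}, {2,5,6}, {1,2,4,5,6}, {1,5,6,7}, {1,2,3,4,5,6,7}, {1,2,3,5,6,7}, {1,2,3,4,5,6}.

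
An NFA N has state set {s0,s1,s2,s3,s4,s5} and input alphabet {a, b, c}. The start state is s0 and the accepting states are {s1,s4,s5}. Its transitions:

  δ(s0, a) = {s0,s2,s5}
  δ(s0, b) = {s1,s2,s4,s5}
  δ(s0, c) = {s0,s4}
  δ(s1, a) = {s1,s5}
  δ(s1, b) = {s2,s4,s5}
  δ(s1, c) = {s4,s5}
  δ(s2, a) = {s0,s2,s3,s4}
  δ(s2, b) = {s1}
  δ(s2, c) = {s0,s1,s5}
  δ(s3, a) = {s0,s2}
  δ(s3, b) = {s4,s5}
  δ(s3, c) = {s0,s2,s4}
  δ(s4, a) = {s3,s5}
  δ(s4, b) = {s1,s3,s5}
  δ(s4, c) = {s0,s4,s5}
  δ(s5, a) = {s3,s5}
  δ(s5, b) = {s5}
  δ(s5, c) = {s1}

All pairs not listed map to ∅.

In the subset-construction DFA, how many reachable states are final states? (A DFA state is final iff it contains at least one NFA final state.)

Start state of the DFA: {s0}.
{s0} --a--> {s0,s2,s5}  [new]
{s0} --b--> {s1,s2,s4,s5}  [new]
{s0} --c--> {s0,s4}  [new]
{s0,s2,s5} --a--> {s0,s2,s3,s4,s5}  [new]
{s0,s2,s5} --b--> {s1,s2,s4,s5}  [seen]
{s0,s2,s5} --c--> {s0,s1,s4,s5}  [new]
{s1,s2,s4,s5} --a--> {s0,s1,s2,s3,s4,s5}  [new]
{s1,s2,s4,s5} --b--> {s1,s2,s3,s4,s5}  [new]
{s1,s2,s4,s5} --c--> {s0,s1,s4,s5}  [seen]
{s0,s4} --a--> {s0,s2,s3,s5}  [new]
{s0,s4} --b--> {s1,s2,s3,s4,s5}  [seen]
{s0,s4} --c--> {s0,s4,s5}  [new]
{s0,s2,s3,s4,s5} --a--> {s0,s2,s3,s4,s5}  [seen]
{s0,s2,s3,s4,s5} --b--> {s1,s2,s3,s4,s5}  [seen]
{s0,s2,s3,s4,s5} --c--> {s0,s1,s2,s4,s5}  [new]
{s0,s1,s4,s5} --a--> {s0,s1,s2,s3,s5}  [new]
{s0,s1,s4,s5} --b--> {s1,s2,s3,s4,s5}  [seen]
{s0,s1,s4,s5} --c--> {s0,s1,s4,s5}  [seen]
{s0,s1,s2,s3,s4,s5} --a--> {s0,s1,s2,s3,s4,s5}  [seen]
{s0,s1,s2,s3,s4,s5} --b--> {s1,s2,s3,s4,s5}  [seen]
{s0,s1,s2,s3,s4,s5} --c--> {s0,s1,s2,s4,s5}  [seen]
{s1,s2,s3,s4,s5} --a--> {s0,s1,s2,s3,s4,s5}  [seen]
{s1,s2,s3,s4,s5} --b--> {s1,s2,s3,s4,s5}  [seen]
{s1,s2,s3,s4,s5} --c--> {s0,s1,s2,s4,s5}  [seen]
{s0,s2,s3,s5} --a--> {s0,s2,s3,s4,s5}  [seen]
{s0,s2,s3,s5} --b--> {s1,s2,s4,s5}  [seen]
{s0,s2,s3,s5} --c--> {s0,s1,s2,s4,s5}  [seen]
{s0,s4,s5} --a--> {s0,s2,s3,s5}  [seen]
{s0,s4,s5} --b--> {s1,s2,s3,s4,s5}  [seen]
{s0,s4,s5} --c--> {s0,s1,s4,s5}  [seen]
{s0,s1,s2,s4,s5} --a--> {s0,s1,s2,s3,s4,s5}  [seen]
{s0,s1,s2,s4,s5} --b--> {s1,s2,s3,s4,s5}  [seen]
{s0,s1,s2,s4,s5} --c--> {s0,s1,s4,s5}  [seen]
{s0,s1,s2,s3,s5} --a--> {s0,s1,s2,s3,s4,s5}  [seen]
{s0,s1,s2,s3,s5} --b--> {s1,s2,s4,s5}  [seen]
{s0,s1,s2,s3,s5} --c--> {s0,s1,s2,s4,s5}  [seen]
Reachable DFA states: {s0}, {s0,s2,s5}, {s1,s2,s4,s5}, {s0,s4}, {s0,s2,s3,s4,s5}, {s0,s1,s4,s5}, {s0,s1,s2,s3,s4,s5}, {s1,s2,s3,s4,s5}, {s0,s2,s3,s5}, {s0,s4,s5}, {s0,s1,s2,s4,s5}, {s0,s1,s2,s3,s5}.
Accepting DFA states (contain an NFA accepting state): {s0,s2,s5}, {s1,s2,s4,s5}, {s0,s4}, {s0,s2,s3,s4,s5}, {s0,s1,s4,s5}, {s0,s1,s2,s3,s4,s5}, {s1,s2,s3,s4,s5}, {s0,s2,s3,s5}, {s0,s4,s5}, {s0,s1,s2,s4,s5}, {s0,s1,s2,s3,s5}.

11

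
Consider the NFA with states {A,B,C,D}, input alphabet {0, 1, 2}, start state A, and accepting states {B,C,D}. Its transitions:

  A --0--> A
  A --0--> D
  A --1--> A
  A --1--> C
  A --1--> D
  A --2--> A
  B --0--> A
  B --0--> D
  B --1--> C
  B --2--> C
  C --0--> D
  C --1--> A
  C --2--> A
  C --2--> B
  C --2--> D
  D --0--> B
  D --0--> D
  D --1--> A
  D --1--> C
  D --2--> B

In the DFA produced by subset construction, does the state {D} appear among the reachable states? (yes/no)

no

Start state of the DFA: {A}.
{A} --0--> {A,D}  [new]
{A} --1--> {A,C,D}  [new]
{A} --2--> {A}  [seen]
{A,D} --0--> {A,B,D}  [new]
{A,D} --1--> {A,C,D}  [seen]
{A,D} --2--> {A,B}  [new]
{A,C,D} --0--> {A,B,D}  [seen]
{A,C,D} --1--> {A,C,D}  [seen]
{A,C,D} --2--> {A,B,D}  [seen]
{A,B,D} --0--> {A,B,D}  [seen]
{A,B,D} --1--> {A,C,D}  [seen]
{A,B,D} --2--> {A,B,C}  [new]
{A,B} --0--> {A,D}  [seen]
{A,B} --1--> {A,C,D}  [seen]
{A,B} --2--> {A,C}  [new]
{A,B,C} --0--> {A,D}  [seen]
{A,B,C} --1--> {A,C,D}  [seen]
{A,B,C} --2--> {A,B,C,D}  [new]
{A,C} --0--> {A,D}  [seen]
{A,C} --1--> {A,C,D}  [seen]
{A,C} --2--> {A,B,D}  [seen]
{A,B,C,D} --0--> {A,B,D}  [seen]
{A,B,C,D} --1--> {A,C,D}  [seen]
{A,B,C,D} --2--> {A,B,C,D}  [seen]
Reachable DFA states: {A}, {A,D}, {A,C,D}, {A,B,D}, {A,B}, {A,B,C}, {A,C}, {A,B,C,D}.
{D} is not among them.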